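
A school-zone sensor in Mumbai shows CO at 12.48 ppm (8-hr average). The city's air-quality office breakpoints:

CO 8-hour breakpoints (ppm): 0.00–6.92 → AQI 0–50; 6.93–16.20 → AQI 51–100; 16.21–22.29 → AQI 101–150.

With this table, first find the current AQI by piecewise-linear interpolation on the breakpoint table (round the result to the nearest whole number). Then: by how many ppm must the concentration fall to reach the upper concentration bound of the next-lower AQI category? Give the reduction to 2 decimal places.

5.56

CO: 12.48 lies in 6.93–16.20, so I_lo=51, I_hi=100, C_lo=6.93, C_hi=16.20.
(100−51)/(16.20−6.93) × (12.48−6.93) + 51 = 49/9.27 × 5.55 + 51 ≈ 80.34 → 80.
Current AQI 80 is in the Moderate range (51–100). The next-lower category tops out at AQI 50, whose upper concentration bound is 6.92 ppm.
Reduction needed = 12.48 − 6.92 = 5.56 ppm.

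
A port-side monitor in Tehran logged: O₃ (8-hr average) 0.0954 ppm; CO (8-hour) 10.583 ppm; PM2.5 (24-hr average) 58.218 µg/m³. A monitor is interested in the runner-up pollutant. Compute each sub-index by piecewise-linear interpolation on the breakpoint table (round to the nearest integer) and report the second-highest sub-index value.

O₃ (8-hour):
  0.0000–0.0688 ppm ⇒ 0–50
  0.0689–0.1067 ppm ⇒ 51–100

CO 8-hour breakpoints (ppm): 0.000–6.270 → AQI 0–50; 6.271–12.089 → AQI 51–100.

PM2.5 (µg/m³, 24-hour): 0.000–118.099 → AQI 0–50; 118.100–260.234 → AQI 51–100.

85

O₃: 0.0954 ∈ [0.0689, 0.1067] ↔ index [51, 100].
51 + (0.0954−0.0689)·(100−51)/(0.1067−0.0689) = 51 + 0.0265·49/0.0378 ≈ 85.35, so AQI = 85.
CO: 10.583 ∈ [6.271, 12.089] ↔ index [51, 100].
51 + (10.583−6.271)·(100−51)/(12.089−6.271) = 51 + 4.312·49/5.818 ≈ 87.32, so AQI = 87.
PM2.5 58.218: bracket 0.000–118.099 → index 0–50; slope 50/118.099, offset 58.218.
AQI = 0 + 50/118.099·58.218 ≈ 24.65 ⇒ 25.
Sub-indices: O₃→85, CO→87, PM2.5→25. Ranked high→low: 87, 85, 25. Second-highest sub-index = 85.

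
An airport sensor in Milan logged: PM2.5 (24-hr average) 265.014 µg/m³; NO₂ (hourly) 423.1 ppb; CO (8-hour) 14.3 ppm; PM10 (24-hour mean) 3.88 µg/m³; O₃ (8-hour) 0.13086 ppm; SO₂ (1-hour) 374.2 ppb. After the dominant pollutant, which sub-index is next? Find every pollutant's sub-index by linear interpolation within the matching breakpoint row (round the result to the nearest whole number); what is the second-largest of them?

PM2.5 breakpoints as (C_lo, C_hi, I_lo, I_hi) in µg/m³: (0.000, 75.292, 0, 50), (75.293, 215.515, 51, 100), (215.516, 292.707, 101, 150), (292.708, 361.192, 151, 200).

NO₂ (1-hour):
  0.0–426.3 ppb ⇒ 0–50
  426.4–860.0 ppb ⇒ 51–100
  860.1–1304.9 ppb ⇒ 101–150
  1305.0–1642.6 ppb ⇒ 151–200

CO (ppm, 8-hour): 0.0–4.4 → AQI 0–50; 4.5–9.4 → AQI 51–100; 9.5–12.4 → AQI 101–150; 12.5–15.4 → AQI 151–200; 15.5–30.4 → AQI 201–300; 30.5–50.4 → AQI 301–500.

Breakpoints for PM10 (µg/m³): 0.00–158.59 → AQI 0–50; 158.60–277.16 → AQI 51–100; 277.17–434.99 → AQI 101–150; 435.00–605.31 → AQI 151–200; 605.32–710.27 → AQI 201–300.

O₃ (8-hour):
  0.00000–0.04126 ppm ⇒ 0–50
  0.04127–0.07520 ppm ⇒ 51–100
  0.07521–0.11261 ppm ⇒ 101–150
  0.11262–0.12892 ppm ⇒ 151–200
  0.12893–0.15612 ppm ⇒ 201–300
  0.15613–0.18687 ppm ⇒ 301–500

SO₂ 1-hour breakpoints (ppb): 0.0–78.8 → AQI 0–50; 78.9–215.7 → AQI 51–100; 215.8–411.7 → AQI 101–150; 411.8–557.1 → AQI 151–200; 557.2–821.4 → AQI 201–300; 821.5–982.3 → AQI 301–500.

181

PM2.5: 265.014 lies in 215.516–292.707, so I_lo=101, I_hi=150, C_lo=215.516, C_hi=292.707.
(150−101)/(292.707−215.516) × (265.014−215.516) + 101 = 49/77.191 × 49.498 + 101 ≈ 132.42 → 132.
NO₂: 423.1 ∈ [0.0, 426.3] ↔ index [0, 50].
0 + (423.1−0.0)·(50−0)/(426.3−0.0) = 0 + 423.1·50/426.3 ≈ 49.62, so AQI = 50.
CO 14.3: bracket 12.5–15.4 → index 151–200; slope 49/2.9, offset 1.8.
AQI = 151 + 49/2.9·1.8 ≈ 181.41 ⇒ 181.
PM10: 3.88 lies in 0.00–158.59, so I_lo=0, I_hi=50, C_lo=0.00, C_hi=158.59.
(50−0)/(158.59−0.00) × (3.88−0.00) + 0 = 50/158.59 × 3.88 + 0 ≈ 1.22 → 1.
O₃: 0.13086 ∈ [0.12893, 0.15612] ↔ index [201, 300].
201 + (0.13086−0.12893)·(300−201)/(0.15612−0.12893) = 201 + 0.00193·99/0.02719 ≈ 208.03, so AQI = 208.
SO₂: 374.2 lies in 215.8–411.7, so I_lo=101, I_hi=150, C_lo=215.8, C_hi=411.7.
(150−101)/(411.7−215.8) × (374.2−215.8) + 101 = 49/195.9 × 158.4 + 101 ≈ 140.62 → 141.
Sub-indices: PM2.5→132, NO₂→50, CO→181, PM10→1, O₃→208, SO₂→141. Ranked high→low: 208, 181, 141, 132, 50, 1. Second-highest sub-index = 181.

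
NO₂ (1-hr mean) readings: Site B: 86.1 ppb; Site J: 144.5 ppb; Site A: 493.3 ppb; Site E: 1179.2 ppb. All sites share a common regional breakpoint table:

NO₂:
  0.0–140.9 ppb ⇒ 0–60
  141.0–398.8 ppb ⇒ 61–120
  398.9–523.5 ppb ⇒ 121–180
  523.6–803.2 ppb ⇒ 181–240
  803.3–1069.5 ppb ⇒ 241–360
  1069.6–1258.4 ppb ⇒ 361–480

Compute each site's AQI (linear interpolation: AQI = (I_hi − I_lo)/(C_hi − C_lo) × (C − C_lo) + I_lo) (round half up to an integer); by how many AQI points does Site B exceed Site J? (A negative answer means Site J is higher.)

-25

Site B: 86.1 lies in 0.0–140.9, so I_lo=0, I_hi=60, C_lo=0.0, C_hi=140.9.
(60−0)/(140.9−0.0) × (86.1−0.0) + 0 = 60/140.9 × 86.1 + 0 ≈ 36.66 → 37.
Site J 144.5: bracket 141.0–398.8 → index 61–120; slope 59/257.8, offset 3.5.
AQI = 61 + 59/257.8·3.5 ≈ 61.80 ⇒ 62.
Site A: row 398.9–523.5 (AQI 121–180). (180−121)·(493.3−398.9)/(523.5−398.9) + 121 = 59·94.4/124.6 + 121 ≈ 165.70 → 166.
Site E: 1179.2 ∈ [1069.6, 1258.4] ↔ index [361, 480].
361 + (1179.2−1069.6)·(480−361)/(1258.4−1069.6) = 361 + 109.6·119/188.8 ≈ 430.08, so AQI = 430.
AQIs: Site B=37, Site J=62, Site A=166, Site E=430. Site B (37) − Site J (62) = -25.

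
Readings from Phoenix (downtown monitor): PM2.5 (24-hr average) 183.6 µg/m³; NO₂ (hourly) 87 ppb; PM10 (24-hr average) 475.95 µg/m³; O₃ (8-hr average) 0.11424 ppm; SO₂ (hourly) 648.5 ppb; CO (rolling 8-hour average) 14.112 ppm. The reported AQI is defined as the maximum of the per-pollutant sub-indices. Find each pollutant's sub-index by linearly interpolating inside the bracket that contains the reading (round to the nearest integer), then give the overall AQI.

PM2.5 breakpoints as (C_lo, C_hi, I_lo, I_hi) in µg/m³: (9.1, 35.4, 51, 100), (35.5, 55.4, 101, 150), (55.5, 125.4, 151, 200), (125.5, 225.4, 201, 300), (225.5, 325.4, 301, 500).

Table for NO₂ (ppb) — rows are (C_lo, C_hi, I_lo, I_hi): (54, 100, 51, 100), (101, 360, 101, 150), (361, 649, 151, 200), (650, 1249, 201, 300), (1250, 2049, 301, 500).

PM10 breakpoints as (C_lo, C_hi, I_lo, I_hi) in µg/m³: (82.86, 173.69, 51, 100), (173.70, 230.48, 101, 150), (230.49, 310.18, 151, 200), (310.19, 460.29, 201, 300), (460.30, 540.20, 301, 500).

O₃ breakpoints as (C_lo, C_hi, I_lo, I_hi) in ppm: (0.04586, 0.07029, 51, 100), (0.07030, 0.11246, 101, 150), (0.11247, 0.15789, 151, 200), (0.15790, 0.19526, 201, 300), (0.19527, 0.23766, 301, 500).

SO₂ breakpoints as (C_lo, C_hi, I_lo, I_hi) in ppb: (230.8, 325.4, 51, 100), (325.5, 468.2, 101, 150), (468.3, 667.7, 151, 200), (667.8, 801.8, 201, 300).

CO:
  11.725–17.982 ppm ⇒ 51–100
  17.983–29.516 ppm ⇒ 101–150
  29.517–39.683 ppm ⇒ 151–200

PM2.5: 183.6 lies in 125.5–225.4, so I_lo=201, I_hi=300, C_lo=125.5, C_hi=225.4.
(300−201)/(225.4−125.5) × (183.6−125.5) + 201 = 99/99.9 × 58.1 + 201 ≈ 258.58 → 259.
NO₂: row 54–100 (AQI 51–100). (100−51)·(87−54)/(100−54) + 51 = 49·33/46 + 51 ≈ 86.15 → 86.
PM10: 475.95 ∈ [460.30, 540.20] ↔ index [301, 500].
301 + (475.95−460.30)·(500−301)/(540.20−460.30) = 301 + 15.65·199/79.90 ≈ 339.98, so AQI = 340.
O₃: 0.11424 lies in 0.11247–0.15789, so I_lo=151, I_hi=200, C_lo=0.11247, C_hi=0.15789.
(200−151)/(0.15789−0.11247) × (0.11424−0.11247) + 151 = 49/0.04542 × 0.00177 + 151 ≈ 152.91 → 153.
SO₂: 648.5 lies in 468.3–667.7, so I_lo=151, I_hi=200, C_lo=468.3, C_hi=667.7.
(200−151)/(667.7−468.3) × (648.5−468.3) + 151 = 49/199.4 × 180.2 + 151 ≈ 195.28 → 195.
CO: row 11.725–17.982 (AQI 51–100). (100−51)·(14.112−11.725)/(17.982−11.725) + 51 = 49·2.387/6.257 + 51 ≈ 69.69 → 70.
Sub-indices: PM2.5→259, NO₂→86, PM10→340, O₃→153, SO₂→195, CO→70. Overall AQI = max = 340; dominant pollutant is PM10.

340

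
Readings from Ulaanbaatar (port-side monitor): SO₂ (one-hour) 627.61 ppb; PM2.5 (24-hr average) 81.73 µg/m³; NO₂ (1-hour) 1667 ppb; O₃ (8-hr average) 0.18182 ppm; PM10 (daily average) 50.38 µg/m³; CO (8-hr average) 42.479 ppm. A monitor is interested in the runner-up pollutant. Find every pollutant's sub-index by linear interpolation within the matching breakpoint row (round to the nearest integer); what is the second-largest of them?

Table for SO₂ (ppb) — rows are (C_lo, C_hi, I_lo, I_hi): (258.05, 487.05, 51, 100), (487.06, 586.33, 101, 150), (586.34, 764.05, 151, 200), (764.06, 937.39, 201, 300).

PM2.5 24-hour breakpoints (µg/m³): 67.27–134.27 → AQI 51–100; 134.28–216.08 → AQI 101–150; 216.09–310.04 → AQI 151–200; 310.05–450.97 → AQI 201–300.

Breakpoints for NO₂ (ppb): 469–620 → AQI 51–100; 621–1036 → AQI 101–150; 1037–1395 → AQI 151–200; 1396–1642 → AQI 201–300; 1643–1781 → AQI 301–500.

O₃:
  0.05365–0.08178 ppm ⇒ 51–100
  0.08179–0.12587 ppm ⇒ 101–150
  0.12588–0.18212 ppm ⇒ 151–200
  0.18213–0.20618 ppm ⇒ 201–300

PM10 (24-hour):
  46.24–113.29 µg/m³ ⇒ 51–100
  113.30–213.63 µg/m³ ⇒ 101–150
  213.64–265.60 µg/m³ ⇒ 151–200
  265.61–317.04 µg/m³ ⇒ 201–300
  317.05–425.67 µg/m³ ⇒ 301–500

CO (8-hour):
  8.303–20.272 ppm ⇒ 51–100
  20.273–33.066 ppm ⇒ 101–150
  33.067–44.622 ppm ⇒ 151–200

SO₂: 627.61 lies in 586.34–764.05, so I_lo=151, I_hi=200, C_lo=586.34, C_hi=764.05.
(200−151)/(764.05−586.34) × (627.61−586.34) + 151 = 49/177.71 × 41.27 + 151 ≈ 162.38 → 162.
PM2.5: 81.73 ∈ [67.27, 134.27] ↔ index [51, 100].
51 + (81.73−67.27)·(100−51)/(134.27−67.27) = 51 + 14.46·49/67.00 ≈ 61.58, so AQI = 62.
NO₂ 1667: bracket 1643–1781 → index 301–500; slope 199/138, offset 24.
AQI = 301 + 199/138·24 ≈ 335.61 ⇒ 336.
O₃ 0.18182: bracket 0.12588–0.18212 → index 151–200; slope 49/0.05624, offset 0.05594.
AQI = 151 + 49/0.05624·0.05594 ≈ 199.74 ⇒ 200.
PM10: 50.38 ∈ [46.24, 113.29] ↔ index [51, 100].
51 + (50.38−46.24)·(100−51)/(113.29−46.24) = 51 + 4.14·49/67.05 ≈ 54.03, so AQI = 54.
CO 42.479: bracket 33.067–44.622 → index 151–200; slope 49/11.555, offset 9.412.
AQI = 151 + 49/11.555·9.412 ≈ 190.91 ⇒ 191.
Sub-indices: SO₂→162, PM2.5→62, NO₂→336, O₃→200, PM10→54, CO→191. Ranked high→low: 336, 200, 191, 162, 62, 54. Second-highest sub-index = 200.

200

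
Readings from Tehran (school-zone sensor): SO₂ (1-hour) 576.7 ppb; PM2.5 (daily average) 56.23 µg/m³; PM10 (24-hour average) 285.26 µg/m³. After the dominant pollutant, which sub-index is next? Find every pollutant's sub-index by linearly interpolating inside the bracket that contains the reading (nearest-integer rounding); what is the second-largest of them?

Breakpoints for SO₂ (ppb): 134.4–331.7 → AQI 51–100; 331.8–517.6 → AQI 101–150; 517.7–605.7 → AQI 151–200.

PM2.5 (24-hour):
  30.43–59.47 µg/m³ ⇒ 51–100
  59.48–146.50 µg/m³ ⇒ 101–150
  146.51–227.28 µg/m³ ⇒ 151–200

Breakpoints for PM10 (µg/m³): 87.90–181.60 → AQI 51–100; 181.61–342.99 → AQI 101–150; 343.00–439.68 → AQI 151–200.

SO₂: row 517.7–605.7 (AQI 151–200). (200−151)·(576.7−517.7)/(605.7−517.7) + 151 = 49·59.0/88.0 + 151 ≈ 183.85 → 184.
PM2.5: 56.23 lies in 30.43–59.47, so I_lo=51, I_hi=100, C_lo=30.43, C_hi=59.47.
(100−51)/(59.47−30.43) × (56.23−30.43) + 51 = 49/29.04 × 25.80 + 51 ≈ 94.53 → 95.
PM10 285.26: bracket 181.61–342.99 → index 101–150; slope 49/161.38, offset 103.65.
AQI = 101 + 49/161.38·103.65 ≈ 132.47 ⇒ 132.
Sub-indices: SO₂→184, PM2.5→95, PM10→132. Ranked high→low: 184, 132, 95. Second-highest sub-index = 132.

132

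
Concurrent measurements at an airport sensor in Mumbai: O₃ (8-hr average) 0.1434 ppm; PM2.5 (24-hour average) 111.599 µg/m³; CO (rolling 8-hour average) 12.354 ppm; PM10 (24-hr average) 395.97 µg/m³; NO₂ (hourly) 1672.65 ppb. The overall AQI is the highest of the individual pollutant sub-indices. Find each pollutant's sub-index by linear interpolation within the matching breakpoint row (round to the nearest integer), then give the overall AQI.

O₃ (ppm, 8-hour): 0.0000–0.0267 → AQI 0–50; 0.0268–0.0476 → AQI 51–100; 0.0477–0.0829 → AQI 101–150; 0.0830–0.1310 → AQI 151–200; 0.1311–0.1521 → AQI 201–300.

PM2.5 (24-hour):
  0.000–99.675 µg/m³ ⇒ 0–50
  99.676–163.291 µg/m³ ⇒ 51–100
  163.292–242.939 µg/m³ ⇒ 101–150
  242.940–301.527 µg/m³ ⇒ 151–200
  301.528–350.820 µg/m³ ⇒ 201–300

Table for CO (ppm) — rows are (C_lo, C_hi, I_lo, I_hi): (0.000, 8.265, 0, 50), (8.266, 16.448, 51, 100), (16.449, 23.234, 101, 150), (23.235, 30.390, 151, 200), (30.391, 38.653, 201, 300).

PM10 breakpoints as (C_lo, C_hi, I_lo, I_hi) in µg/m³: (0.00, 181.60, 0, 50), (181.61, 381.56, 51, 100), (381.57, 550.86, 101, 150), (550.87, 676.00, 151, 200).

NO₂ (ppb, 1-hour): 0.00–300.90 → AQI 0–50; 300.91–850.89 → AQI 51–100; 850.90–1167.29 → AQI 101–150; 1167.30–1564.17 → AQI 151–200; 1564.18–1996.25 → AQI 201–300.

259

O₃: row 0.1311–0.1521 (AQI 201–300). (300−201)·(0.1434−0.1311)/(0.1521−0.1311) + 201 = 99·0.0123/0.0210 + 201 ≈ 258.99 → 259.
PM2.5: 111.599 ∈ [99.676, 163.291] ↔ index [51, 100].
51 + (111.599−99.676)·(100−51)/(163.291−99.676) = 51 + 11.923·49/63.615 ≈ 60.18, so AQI = 60.
CO 12.354: bracket 8.266–16.448 → index 51–100; slope 49/8.182, offset 4.088.
AQI = 51 + 49/8.182·4.088 ≈ 75.48 ⇒ 75.
PM10: 395.97 lies in 381.57–550.86, so I_lo=101, I_hi=150, C_lo=381.57, C_hi=550.86.
(150−101)/(550.86−381.57) × (395.97−381.57) + 101 = 49/169.29 × 14.40 + 101 ≈ 105.17 → 105.
NO₂ 1672.65: bracket 1564.18–1996.25 → index 201–300; slope 99/432.07, offset 108.47.
AQI = 201 + 99/432.07·108.47 ≈ 225.85 ⇒ 226.
Sub-indices: O₃→259, PM2.5→60, CO→75, PM10→105, NO₂→226. Overall AQI = max = 259; dominant pollutant is O₃.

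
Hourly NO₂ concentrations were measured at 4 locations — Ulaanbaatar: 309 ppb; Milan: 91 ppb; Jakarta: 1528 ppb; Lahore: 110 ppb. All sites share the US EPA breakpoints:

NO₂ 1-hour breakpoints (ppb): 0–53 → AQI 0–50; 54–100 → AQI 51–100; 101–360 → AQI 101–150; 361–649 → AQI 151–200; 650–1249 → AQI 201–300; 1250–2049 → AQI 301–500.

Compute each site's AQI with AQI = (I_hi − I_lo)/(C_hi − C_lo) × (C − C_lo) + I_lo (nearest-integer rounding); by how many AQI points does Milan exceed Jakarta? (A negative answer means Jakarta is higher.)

-280

Ulaanbaatar: 309 ∈ [101, 360] ↔ index [101, 150].
101 + (309−101)·(150−101)/(360−101) = 101 + 208·49/259 ≈ 140.35, so AQI = 140.
Milan 91: bracket 54–100 → index 51–100; slope 49/46, offset 37.
AQI = 51 + 49/46·37 ≈ 90.41 ⇒ 90.
Jakarta: 1528 lies in 1250–2049, so I_lo=301, I_hi=500, C_lo=1250, C_hi=2049.
(500−301)/(2049−1250) × (1528−1250) + 301 = 199/799 × 278 + 301 ≈ 370.24 → 370.
Lahore: 110 lies in 101–360, so I_lo=101, I_hi=150, C_lo=101, C_hi=360.
(150−101)/(360−101) × (110−101) + 101 = 49/259 × 9 + 101 ≈ 102.70 → 103.
AQIs: Ulaanbaatar=140, Milan=90, Jakarta=370, Lahore=103. Milan (90) − Jakarta (370) = -280.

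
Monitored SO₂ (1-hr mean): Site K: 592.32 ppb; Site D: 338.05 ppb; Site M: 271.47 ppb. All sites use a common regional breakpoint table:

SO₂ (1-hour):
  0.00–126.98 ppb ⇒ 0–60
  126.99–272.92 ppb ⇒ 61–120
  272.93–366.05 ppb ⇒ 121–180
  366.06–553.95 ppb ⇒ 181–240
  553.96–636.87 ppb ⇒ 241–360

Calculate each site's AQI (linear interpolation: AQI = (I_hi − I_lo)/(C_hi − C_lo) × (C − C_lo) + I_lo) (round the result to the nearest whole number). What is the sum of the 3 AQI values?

577

Site K: row 553.96–636.87 (AQI 241–360). (360−241)·(592.32−553.96)/(636.87−553.96) + 241 = 119·38.36/82.91 + 241 ≈ 296.06 → 296.
Site D: row 272.93–366.05 (AQI 121–180). (180−121)·(338.05−272.93)/(366.05−272.93) + 121 = 59·65.12/93.12 + 121 ≈ 162.26 → 162.
Site M 271.47: bracket 126.99–272.92 → index 61–120; slope 59/145.93, offset 144.48.
AQI = 61 + 59/145.93·144.48 ≈ 119.41 ⇒ 119.
AQIs: Site K=296, Site D=162, Site M=119. Sum = 296 + 162 + 119 = 577.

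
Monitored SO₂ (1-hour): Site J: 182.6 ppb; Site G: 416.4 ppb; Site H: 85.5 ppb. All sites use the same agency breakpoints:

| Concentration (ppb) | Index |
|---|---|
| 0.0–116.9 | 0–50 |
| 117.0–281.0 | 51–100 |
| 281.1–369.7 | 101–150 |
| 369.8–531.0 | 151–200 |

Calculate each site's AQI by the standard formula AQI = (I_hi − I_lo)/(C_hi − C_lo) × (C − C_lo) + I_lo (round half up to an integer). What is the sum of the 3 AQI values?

Site J: row 117.0–281.0 (AQI 51–100). (100−51)·(182.6−117.0)/(281.0−117.0) + 51 = 49·65.6/164.0 + 51 ≈ 70.60 → 71.
Site G: 416.4 lies in 369.8–531.0, so I_lo=151, I_hi=200, C_lo=369.8, C_hi=531.0.
(200−151)/(531.0−369.8) × (416.4−369.8) + 151 = 49/161.2 × 46.6 + 151 ≈ 165.17 → 165.
Site H: 85.5 ∈ [0.0, 116.9] ↔ index [0, 50].
0 + (85.5−0.0)·(50−0)/(116.9−0.0) = 0 + 85.5·50/116.9 ≈ 36.57, so AQI = 37.
AQIs: Site J=71, Site G=165, Site H=37. Sum = 71 + 165 + 37 = 273.

273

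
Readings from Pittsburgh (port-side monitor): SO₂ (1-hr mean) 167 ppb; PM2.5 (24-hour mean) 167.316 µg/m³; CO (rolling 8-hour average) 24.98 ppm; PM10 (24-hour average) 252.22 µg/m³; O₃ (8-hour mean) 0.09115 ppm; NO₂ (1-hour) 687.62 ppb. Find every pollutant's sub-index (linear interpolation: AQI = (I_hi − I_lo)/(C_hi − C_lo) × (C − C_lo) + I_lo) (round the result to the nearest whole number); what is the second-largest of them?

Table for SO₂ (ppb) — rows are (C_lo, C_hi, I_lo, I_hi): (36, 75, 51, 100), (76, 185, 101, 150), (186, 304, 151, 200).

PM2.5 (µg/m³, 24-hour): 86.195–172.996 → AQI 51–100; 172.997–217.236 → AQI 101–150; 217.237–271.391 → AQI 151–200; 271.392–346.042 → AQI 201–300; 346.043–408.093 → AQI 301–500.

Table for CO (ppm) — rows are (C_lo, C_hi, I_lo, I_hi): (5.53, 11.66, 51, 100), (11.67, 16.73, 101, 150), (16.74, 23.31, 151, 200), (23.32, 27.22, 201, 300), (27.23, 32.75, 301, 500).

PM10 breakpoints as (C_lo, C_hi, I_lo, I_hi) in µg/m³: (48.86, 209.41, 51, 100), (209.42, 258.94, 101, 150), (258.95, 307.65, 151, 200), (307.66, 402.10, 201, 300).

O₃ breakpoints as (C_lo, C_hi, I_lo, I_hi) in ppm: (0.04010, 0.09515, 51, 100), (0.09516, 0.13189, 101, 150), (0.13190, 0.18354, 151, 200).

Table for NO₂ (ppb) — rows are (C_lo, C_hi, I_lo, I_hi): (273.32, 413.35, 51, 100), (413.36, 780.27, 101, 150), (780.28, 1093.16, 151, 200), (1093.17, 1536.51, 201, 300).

SO₂: row 76–185 (AQI 101–150). (150−101)·(167−76)/(185−76) + 101 = 49·91/109 + 101 ≈ 141.91 → 142.
PM2.5 167.316: bracket 86.195–172.996 → index 51–100; slope 49/86.801, offset 81.121.
AQI = 51 + 49/86.801·81.121 ≈ 96.79 ⇒ 97.
CO: 24.98 ∈ [23.32, 27.22] ↔ index [201, 300].
201 + (24.98−23.32)·(300−201)/(27.22−23.32) = 201 + 1.66·99/3.90 ≈ 243.14, so AQI = 243.
PM10: 252.22 ∈ [209.42, 258.94] ↔ index [101, 150].
101 + (252.22−209.42)·(150−101)/(258.94−209.42) = 101 + 42.80·49/49.52 ≈ 143.35, so AQI = 143.
O₃ 0.09115: bracket 0.04010–0.09515 → index 51–100; slope 49/0.05505, offset 0.05105.
AQI = 51 + 49/0.05505·0.05105 ≈ 96.44 ⇒ 96.
NO₂: 687.62 ∈ [413.36, 780.27] ↔ index [101, 150].
101 + (687.62−413.36)·(150−101)/(780.27−413.36) = 101 + 274.26·49/366.91 ≈ 137.63, so AQI = 138.
Sub-indices: SO₂→142, PM2.5→97, CO→243, PM10→143, O₃→96, NO₂→138. Ranked high→low: 243, 143, 142, 138, 97, 96. Second-highest sub-index = 143.

143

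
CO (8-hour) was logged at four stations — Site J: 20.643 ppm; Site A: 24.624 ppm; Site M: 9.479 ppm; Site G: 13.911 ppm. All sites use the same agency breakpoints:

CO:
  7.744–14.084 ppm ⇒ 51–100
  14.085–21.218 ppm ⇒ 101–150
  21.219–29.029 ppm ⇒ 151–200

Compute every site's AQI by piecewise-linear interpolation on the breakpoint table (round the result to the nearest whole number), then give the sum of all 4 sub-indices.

Site J: 20.643 ∈ [14.085, 21.218] ↔ index [101, 150].
101 + (20.643−14.085)·(150−101)/(21.218−14.085) = 101 + 6.558·49/7.133 ≈ 146.05, so AQI = 146.
Site A: row 21.219–29.029 (AQI 151–200). (200−151)·(24.624−21.219)/(29.029−21.219) + 151 = 49·3.405/7.810 + 151 ≈ 172.36 → 172.
Site M: 9.479 lies in 7.744–14.084, so I_lo=51, I_hi=100, C_lo=7.744, C_hi=14.084.
(100−51)/(14.084−7.744) × (9.479−7.744) + 51 = 49/6.340 × 1.735 + 51 ≈ 64.41 → 64.
Site G: 13.911 lies in 7.744–14.084, so I_lo=51, I_hi=100, C_lo=7.744, C_hi=14.084.
(100−51)/(14.084−7.744) × (13.911−7.744) + 51 = 49/6.340 × 6.167 + 51 ≈ 98.66 → 99.
AQIs: Site J=146, Site A=172, Site M=64, Site G=99. Sum = 146 + 172 + 64 + 99 = 481.

481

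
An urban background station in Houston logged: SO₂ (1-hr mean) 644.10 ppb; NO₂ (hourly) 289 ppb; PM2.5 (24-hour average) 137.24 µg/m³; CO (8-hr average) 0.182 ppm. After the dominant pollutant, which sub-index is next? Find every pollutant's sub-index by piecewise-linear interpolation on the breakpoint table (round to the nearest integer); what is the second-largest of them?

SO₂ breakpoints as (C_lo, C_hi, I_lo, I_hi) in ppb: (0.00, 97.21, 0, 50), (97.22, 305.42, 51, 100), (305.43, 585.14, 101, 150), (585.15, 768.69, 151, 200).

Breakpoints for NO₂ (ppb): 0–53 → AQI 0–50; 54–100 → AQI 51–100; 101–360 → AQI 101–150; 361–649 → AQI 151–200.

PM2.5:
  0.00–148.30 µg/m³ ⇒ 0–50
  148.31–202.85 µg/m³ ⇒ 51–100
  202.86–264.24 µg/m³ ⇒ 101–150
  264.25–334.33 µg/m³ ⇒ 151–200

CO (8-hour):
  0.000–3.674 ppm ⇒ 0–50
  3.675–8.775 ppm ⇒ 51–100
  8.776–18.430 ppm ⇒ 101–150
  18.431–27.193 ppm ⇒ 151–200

SO₂: 644.10 ∈ [585.15, 768.69] ↔ index [151, 200].
151 + (644.10−585.15)·(200−151)/(768.69−585.15) = 151 + 58.95·49/183.54 ≈ 166.74, so AQI = 167.
NO₂: 289 lies in 101–360, so I_lo=101, I_hi=150, C_lo=101, C_hi=360.
(150−101)/(360−101) × (289−101) + 101 = 49/259 × 188 + 101 ≈ 136.57 → 137.
PM2.5: 137.24 lies in 0.00–148.30, so I_lo=0, I_hi=50, C_lo=0.00, C_hi=148.30.
(50−0)/(148.30−0.00) × (137.24−0.00) + 0 = 50/148.30 × 137.24 + 0 ≈ 46.27 → 46.
CO: row 0.000–3.674 (AQI 0–50). (50−0)·(0.182−0.000)/(3.674−0.000) + 0 = 50·0.182/3.674 + 0 ≈ 2.48 → 2.
Sub-indices: SO₂→167, NO₂→137, PM2.5→46, CO→2. Ranked high→low: 167, 137, 46, 2. Second-highest sub-index = 137.

137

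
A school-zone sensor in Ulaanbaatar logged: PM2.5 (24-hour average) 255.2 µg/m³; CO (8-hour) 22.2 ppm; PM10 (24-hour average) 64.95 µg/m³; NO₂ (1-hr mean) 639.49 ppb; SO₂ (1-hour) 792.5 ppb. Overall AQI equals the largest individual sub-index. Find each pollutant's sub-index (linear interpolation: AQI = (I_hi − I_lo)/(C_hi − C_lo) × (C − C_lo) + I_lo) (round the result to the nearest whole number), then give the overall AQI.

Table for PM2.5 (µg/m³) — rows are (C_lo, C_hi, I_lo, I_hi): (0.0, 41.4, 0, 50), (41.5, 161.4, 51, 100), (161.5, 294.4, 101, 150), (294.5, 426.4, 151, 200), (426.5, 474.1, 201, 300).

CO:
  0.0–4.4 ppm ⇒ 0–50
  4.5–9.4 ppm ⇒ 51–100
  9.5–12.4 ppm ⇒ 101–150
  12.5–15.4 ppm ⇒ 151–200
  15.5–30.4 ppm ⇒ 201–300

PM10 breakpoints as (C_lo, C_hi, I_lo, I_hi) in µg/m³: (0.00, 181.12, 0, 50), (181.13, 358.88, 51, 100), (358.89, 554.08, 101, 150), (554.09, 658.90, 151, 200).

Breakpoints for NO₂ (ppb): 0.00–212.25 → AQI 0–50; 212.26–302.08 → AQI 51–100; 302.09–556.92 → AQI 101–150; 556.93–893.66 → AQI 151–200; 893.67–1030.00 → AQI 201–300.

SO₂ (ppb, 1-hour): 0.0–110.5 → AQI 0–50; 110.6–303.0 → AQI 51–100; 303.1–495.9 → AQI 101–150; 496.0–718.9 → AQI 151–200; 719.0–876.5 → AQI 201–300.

PM2.5: row 161.5–294.4 (AQI 101–150). (150−101)·(255.2−161.5)/(294.4−161.5) + 101 = 49·93.7/132.9 + 101 ≈ 135.55 → 136.
CO: 22.2 ∈ [15.5, 30.4] ↔ index [201, 300].
201 + (22.2−15.5)·(300−201)/(30.4−15.5) = 201 + 6.7·99/14.9 ≈ 245.52, so AQI = 246.
PM10 64.95: bracket 0.00–181.12 → index 0–50; slope 50/181.12, offset 64.95.
AQI = 0 + 50/181.12·64.95 ≈ 17.93 ⇒ 18.
NO₂: 639.49 ∈ [556.93, 893.66] ↔ index [151, 200].
151 + (639.49−556.93)·(200−151)/(893.66−556.93) = 151 + 82.56·49/336.73 ≈ 163.01, so AQI = 163.
SO₂: 792.5 ∈ [719.0, 876.5] ↔ index [201, 300].
201 + (792.5−719.0)·(300−201)/(876.5−719.0) = 201 + 73.5·99/157.5 ≈ 247.20, so AQI = 247.
Sub-indices: PM2.5→136, CO→246, PM10→18, NO₂→163, SO₂→247. Overall AQI = max = 247; dominant pollutant is SO₂.

247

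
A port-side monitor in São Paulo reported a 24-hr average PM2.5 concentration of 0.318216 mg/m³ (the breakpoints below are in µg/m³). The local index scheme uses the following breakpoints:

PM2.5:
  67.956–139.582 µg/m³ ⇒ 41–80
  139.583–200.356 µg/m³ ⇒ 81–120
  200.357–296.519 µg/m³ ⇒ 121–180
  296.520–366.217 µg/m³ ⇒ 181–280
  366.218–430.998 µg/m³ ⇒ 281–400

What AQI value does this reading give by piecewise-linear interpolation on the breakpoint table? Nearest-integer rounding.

212

Convert: 0.318216 mg/m³ = 318.216 µg/m³.
PM2.5: 318.216 ∈ [296.520, 366.217] ↔ index [181, 280].
181 + (318.216−296.520)·(280−181)/(366.217−296.520) = 181 + 21.696·99/69.697 ≈ 211.82, so AQI = 212.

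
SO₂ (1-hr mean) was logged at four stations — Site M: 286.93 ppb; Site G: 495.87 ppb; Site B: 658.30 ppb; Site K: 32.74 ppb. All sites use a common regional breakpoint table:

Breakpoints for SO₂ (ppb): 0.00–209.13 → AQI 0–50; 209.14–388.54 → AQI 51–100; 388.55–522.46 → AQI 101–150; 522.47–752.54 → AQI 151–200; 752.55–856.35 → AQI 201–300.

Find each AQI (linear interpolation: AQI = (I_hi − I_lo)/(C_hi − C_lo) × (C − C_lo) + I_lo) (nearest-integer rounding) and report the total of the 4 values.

Site M: row 209.14–388.54 (AQI 51–100). (100−51)·(286.93−209.14)/(388.54−209.14) + 51 = 49·77.79/179.40 + 51 ≈ 72.25 → 72.
Site G: 495.87 lies in 388.55–522.46, so I_lo=101, I_hi=150, C_lo=388.55, C_hi=522.46.
(150−101)/(522.46−388.55) × (495.87−388.55) + 101 = 49/133.91 × 107.32 + 101 ≈ 140.27 → 140.
Site B: 658.30 ∈ [522.47, 752.54] ↔ index [151, 200].
151 + (658.30−522.47)·(200−151)/(752.54−522.47) = 151 + 135.83·49/230.07 ≈ 179.93, so AQI = 180.
Site K: row 0.00–209.13 (AQI 0–50). (50−0)·(32.74−0.00)/(209.13−0.00) + 0 = 50·32.74/209.13 + 0 ≈ 7.83 → 8.
AQIs: Site M=72, Site G=140, Site B=180, Site K=8. Sum = 72 + 140 + 180 + 8 = 400.

400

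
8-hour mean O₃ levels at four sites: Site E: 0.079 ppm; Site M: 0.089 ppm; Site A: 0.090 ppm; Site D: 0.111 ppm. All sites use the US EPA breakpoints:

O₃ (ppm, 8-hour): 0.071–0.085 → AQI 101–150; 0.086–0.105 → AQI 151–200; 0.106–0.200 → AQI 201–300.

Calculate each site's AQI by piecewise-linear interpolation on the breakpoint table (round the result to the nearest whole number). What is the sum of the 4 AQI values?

655

Site E: 0.079 lies in 0.071–0.085, so I_lo=101, I_hi=150, C_lo=0.071, C_hi=0.085.
(150−101)/(0.085−0.071) × (0.079−0.071) + 101 = 49/0.014 × 0.008 + 101 ≈ 129.00 → 129.
Site M: row 0.086–0.105 (AQI 151–200). (200−151)·(0.089−0.086)/(0.105−0.086) + 151 = 49·0.003/0.019 + 151 ≈ 158.74 → 159.
Site A: 0.090 lies in 0.086–0.105, so I_lo=151, I_hi=200, C_lo=0.086, C_hi=0.105.
(200−151)/(0.105−0.086) × (0.090−0.086) + 151 = 49/0.019 × 0.004 + 151 ≈ 161.32 → 161.
Site D: 0.111 ∈ [0.106, 0.200] ↔ index [201, 300].
201 + (0.111−0.106)·(300−201)/(0.200−0.106) = 201 + 0.005·99/0.094 ≈ 206.27, so AQI = 206.
AQIs: Site E=129, Site M=159, Site A=161, Site D=206. Sum = 129 + 159 + 161 + 206 = 655.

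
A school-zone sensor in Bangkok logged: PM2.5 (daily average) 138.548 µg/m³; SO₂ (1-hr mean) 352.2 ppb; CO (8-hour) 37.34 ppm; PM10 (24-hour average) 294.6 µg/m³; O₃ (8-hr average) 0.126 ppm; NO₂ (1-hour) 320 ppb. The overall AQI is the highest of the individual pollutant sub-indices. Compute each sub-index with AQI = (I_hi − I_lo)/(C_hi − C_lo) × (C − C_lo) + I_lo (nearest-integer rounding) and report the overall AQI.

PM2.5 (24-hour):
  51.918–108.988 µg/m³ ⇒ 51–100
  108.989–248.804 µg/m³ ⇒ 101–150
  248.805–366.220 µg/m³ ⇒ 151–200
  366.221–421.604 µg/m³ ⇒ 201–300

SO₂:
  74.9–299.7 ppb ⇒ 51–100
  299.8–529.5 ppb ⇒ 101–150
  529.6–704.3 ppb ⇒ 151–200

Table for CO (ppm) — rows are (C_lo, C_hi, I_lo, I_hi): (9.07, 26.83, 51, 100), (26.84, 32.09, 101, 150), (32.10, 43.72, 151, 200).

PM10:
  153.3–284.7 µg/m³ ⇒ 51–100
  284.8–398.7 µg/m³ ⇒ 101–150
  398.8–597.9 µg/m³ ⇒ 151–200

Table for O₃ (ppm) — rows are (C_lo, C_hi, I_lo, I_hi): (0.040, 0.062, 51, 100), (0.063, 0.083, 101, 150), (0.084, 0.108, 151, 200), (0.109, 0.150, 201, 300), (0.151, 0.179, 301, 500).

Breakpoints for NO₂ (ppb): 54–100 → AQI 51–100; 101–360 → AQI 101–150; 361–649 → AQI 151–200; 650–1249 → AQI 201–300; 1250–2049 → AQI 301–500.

242

PM2.5: row 108.989–248.804 (AQI 101–150). (150−101)·(138.548−108.989)/(248.804−108.989) + 101 = 49·29.559/139.815 + 101 ≈ 111.36 → 111.
SO₂: row 299.8–529.5 (AQI 101–150). (150−101)·(352.2−299.8)/(529.5−299.8) + 101 = 49·52.4/229.7 + 101 ≈ 112.18 → 112.
CO: 37.34 ∈ [32.10, 43.72] ↔ index [151, 200].
151 + (37.34−32.10)·(200−151)/(43.72−32.10) = 151 + 5.24·49/11.62 ≈ 173.10, so AQI = 173.
PM10: 294.6 ∈ [284.8, 398.7] ↔ index [101, 150].
101 + (294.6−284.8)·(150−101)/(398.7−284.8) = 101 + 9.8·49/113.9 ≈ 105.22, so AQI = 105.
O₃ 0.126: bracket 0.109–0.150 → index 201–300; slope 99/0.041, offset 0.017.
AQI = 201 + 99/0.041·0.017 ≈ 242.05 ⇒ 242.
NO₂: row 101–360 (AQI 101–150). (150−101)·(320−101)/(360−101) + 101 = 49·219/259 + 101 ≈ 142.43 → 142.
Sub-indices: PM2.5→111, SO₂→112, CO→173, PM10→105, O₃→242, NO₂→142. Overall AQI = max = 242; dominant pollutant is O₃.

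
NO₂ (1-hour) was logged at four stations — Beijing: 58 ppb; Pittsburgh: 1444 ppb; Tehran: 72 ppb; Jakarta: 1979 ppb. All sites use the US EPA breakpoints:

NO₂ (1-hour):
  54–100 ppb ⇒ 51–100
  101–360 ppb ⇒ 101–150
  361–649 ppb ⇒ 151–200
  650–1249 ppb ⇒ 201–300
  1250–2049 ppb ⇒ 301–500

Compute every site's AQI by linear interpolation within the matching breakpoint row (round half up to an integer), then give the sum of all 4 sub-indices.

Beijing: 58 ∈ [54, 100] ↔ index [51, 100].
51 + (58−54)·(100−51)/(100−54) = 51 + 4·49/46 ≈ 55.26, so AQI = 55.
Pittsburgh 1444: bracket 1250–2049 → index 301–500; slope 199/799, offset 194.
AQI = 301 + 199/799·194 ≈ 349.32 ⇒ 349.
Tehran: row 54–100 (AQI 51–100). (100−51)·(72−54)/(100−54) + 51 = 49·18/46 + 51 ≈ 70.17 → 70.
Jakarta: row 1250–2049 (AQI 301–500). (500−301)·(1979−1250)/(2049−1250) + 301 = 199·729/799 + 301 ≈ 482.57 → 483.
AQIs: Beijing=55, Pittsburgh=349, Tehran=70, Jakarta=483. Sum = 55 + 349 + 70 + 483 = 957.

957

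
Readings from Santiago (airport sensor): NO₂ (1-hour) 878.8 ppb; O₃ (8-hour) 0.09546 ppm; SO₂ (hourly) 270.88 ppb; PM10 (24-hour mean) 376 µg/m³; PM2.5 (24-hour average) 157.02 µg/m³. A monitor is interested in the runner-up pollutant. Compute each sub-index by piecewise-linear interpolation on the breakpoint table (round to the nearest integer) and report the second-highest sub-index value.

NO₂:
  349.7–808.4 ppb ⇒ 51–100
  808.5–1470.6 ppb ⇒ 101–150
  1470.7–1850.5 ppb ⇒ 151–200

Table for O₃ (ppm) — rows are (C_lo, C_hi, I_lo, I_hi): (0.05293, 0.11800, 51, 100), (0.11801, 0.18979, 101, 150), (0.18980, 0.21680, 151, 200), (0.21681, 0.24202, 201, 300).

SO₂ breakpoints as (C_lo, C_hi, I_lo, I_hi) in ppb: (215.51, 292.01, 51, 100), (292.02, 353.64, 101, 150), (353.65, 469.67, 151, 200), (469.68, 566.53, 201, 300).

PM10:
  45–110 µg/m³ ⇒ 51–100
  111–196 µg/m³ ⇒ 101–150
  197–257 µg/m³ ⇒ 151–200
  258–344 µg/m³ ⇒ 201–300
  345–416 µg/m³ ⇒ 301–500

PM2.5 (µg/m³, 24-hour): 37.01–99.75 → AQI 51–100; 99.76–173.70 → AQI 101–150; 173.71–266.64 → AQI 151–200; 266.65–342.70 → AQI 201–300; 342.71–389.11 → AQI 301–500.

NO₂: row 808.5–1470.6 (AQI 101–150). (150−101)·(878.8−808.5)/(1470.6−808.5) + 101 = 49·70.3/662.1 + 101 ≈ 106.20 → 106.
O₃: 0.09546 ∈ [0.05293, 0.11800] ↔ index [51, 100].
51 + (0.09546−0.05293)·(100−51)/(0.11800−0.05293) = 51 + 0.04253·49/0.06507 ≈ 83.03, so AQI = 83.
SO₂ 270.88: bracket 215.51–292.01 → index 51–100; slope 49/76.50, offset 55.37.
AQI = 51 + 49/76.50·55.37 ≈ 86.47 ⇒ 86.
PM10: 376 ∈ [345, 416] ↔ index [301, 500].
301 + (376−345)·(500−301)/(416−345) = 301 + 31·199/71 ≈ 387.89, so AQI = 388.
PM2.5 157.02: bracket 99.76–173.70 → index 101–150; slope 49/73.94, offset 57.26.
AQI = 101 + 49/73.94·57.26 ≈ 138.95 ⇒ 139.
Sub-indices: NO₂→106, O₃→83, SO₂→86, PM10→388, PM2.5→139. Ranked high→low: 388, 139, 106, 86, 83. Second-highest sub-index = 139.

139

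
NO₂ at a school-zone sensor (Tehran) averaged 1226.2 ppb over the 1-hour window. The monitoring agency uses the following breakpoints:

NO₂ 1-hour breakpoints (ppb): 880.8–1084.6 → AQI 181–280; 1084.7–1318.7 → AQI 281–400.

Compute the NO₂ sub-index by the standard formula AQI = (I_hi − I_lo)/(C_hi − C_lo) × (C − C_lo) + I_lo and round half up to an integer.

NO₂ 1226.2: bracket 1084.7–1318.7 → index 281–400; slope 119/234.0, offset 141.5.
AQI = 281 + 119/234.0·141.5 ≈ 352.96 ⇒ 353.

353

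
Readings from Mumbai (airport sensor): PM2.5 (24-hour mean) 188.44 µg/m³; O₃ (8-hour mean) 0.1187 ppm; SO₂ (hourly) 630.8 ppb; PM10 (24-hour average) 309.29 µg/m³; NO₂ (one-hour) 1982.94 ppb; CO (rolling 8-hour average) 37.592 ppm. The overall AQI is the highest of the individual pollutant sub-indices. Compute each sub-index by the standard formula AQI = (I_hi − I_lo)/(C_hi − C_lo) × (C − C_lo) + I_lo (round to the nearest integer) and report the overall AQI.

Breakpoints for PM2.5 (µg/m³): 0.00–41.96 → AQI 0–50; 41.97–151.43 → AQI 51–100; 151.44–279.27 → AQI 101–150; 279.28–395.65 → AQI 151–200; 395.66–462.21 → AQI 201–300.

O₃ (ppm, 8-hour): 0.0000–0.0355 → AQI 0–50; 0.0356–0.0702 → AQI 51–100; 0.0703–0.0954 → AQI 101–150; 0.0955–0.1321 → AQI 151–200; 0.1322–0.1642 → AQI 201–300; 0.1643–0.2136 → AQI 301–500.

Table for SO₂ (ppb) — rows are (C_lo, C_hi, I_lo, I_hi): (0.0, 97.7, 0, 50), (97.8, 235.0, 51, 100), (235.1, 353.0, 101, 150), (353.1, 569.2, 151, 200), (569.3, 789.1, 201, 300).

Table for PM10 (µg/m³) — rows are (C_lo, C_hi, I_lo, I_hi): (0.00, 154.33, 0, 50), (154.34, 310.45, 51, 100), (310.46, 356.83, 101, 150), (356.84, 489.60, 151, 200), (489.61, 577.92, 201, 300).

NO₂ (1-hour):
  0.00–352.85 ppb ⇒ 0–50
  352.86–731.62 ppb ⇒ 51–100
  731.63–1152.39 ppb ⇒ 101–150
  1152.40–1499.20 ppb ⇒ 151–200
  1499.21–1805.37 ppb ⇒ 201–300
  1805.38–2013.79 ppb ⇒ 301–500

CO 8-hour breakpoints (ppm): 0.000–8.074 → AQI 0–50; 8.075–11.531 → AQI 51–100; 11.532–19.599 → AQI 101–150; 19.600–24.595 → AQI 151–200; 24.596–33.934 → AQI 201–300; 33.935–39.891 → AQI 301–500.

PM2.5: 188.44 lies in 151.44–279.27, so I_lo=101, I_hi=150, C_lo=151.44, C_hi=279.27.
(150−101)/(279.27−151.44) × (188.44−151.44) + 101 = 49/127.83 × 37.00 + 101 ≈ 115.18 → 115.
O₃: row 0.0955–0.1321 (AQI 151–200). (200−151)·(0.1187−0.0955)/(0.1321−0.0955) + 151 = 49·0.0232/0.0366 + 151 ≈ 182.06 → 182.
SO₂: 630.8 ∈ [569.3, 789.1] ↔ index [201, 300].
201 + (630.8−569.3)·(300−201)/(789.1−569.3) = 201 + 61.5·99/219.8 ≈ 228.70, so AQI = 229.
PM10: 309.29 lies in 154.34–310.45, so I_lo=51, I_hi=100, C_lo=154.34, C_hi=310.45.
(100−51)/(310.45−154.34) × (309.29−154.34) + 51 = 49/156.11 × 154.95 + 51 ≈ 99.64 → 100.
NO₂ 1982.94: bracket 1805.38–2013.79 → index 301–500; slope 199/208.41, offset 177.56.
AQI = 301 + 199/208.41·177.56 ≈ 470.54 ⇒ 471.
CO: 37.592 ∈ [33.935, 39.891] ↔ index [301, 500].
301 + (37.592−33.935)·(500−301)/(39.891−33.935) = 301 + 3.657·199/5.956 ≈ 423.19, so AQI = 423.
Sub-indices: PM2.5→115, O₃→182, SO₂→229, PM10→100, NO₂→471, CO→423. Overall AQI = max = 471; dominant pollutant is NO₂.
AQI 471: Hazardous.

471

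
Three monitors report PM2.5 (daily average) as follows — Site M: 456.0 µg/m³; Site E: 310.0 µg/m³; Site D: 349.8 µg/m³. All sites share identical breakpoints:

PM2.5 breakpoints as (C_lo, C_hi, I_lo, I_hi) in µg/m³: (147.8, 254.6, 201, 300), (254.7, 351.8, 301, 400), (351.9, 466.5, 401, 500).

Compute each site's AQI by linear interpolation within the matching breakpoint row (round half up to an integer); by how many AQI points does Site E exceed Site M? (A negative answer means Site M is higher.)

Site M: 456.0 lies in 351.9–466.5, so I_lo=401, I_hi=500, C_lo=351.9, C_hi=466.5.
(500−401)/(466.5−351.9) × (456.0−351.9) + 401 = 99/114.6 × 104.1 + 401 ≈ 490.93 → 491.
Site E 310.0: bracket 254.7–351.8 → index 301–400; slope 99/97.1, offset 55.3.
AQI = 301 + 99/97.1·55.3 ≈ 357.38 ⇒ 357.
Site D 349.8: bracket 254.7–351.8 → index 301–400; slope 99/97.1, offset 95.1.
AQI = 301 + 99/97.1·95.1 ≈ 397.96 ⇒ 398.
AQIs: Site M=491, Site E=357, Site D=398. Site E (357) − Site M (491) = -134.

-134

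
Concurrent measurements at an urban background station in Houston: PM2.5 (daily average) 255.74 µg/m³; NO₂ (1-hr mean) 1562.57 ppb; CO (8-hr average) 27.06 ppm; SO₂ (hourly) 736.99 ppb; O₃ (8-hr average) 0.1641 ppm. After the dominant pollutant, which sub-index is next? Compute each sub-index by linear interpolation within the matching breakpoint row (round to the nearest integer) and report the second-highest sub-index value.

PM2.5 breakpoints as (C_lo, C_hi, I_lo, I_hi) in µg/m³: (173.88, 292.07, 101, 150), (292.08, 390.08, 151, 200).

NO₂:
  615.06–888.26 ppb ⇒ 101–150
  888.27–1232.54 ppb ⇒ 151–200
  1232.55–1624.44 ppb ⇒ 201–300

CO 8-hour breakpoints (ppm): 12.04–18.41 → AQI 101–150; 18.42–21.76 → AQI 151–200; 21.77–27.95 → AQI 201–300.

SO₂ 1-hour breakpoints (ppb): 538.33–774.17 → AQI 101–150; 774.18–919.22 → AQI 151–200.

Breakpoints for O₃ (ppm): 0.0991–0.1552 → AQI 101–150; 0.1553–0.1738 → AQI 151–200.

PM2.5: 255.74 lies in 173.88–292.07, so I_lo=101, I_hi=150, C_lo=173.88, C_hi=292.07.
(150−101)/(292.07−173.88) × (255.74−173.88) + 101 = 49/118.19 × 81.86 + 101 ≈ 134.94 → 135.
NO₂: 1562.57 ∈ [1232.55, 1624.44] ↔ index [201, 300].
201 + (1562.57−1232.55)·(300−201)/(1624.44−1232.55) = 201 + 330.02·99/391.89 ≈ 284.37, so AQI = 284.
CO 27.06: bracket 21.77–27.95 → index 201–300; slope 99/6.18, offset 5.29.
AQI = 201 + 99/6.18·5.29 ≈ 285.74 ⇒ 286.
SO₂: row 538.33–774.17 (AQI 101–150). (150−101)·(736.99−538.33)/(774.17−538.33) + 101 = 49·198.66/235.84 + 101 ≈ 142.28 → 142.
O₃ 0.1641: bracket 0.1553–0.1738 → index 151–200; slope 49/0.0185, offset 0.0088.
AQI = 151 + 49/0.0185·0.0088 ≈ 174.31 ⇒ 174.
Sub-indices: PM2.5→135, NO₂→284, CO→286, SO₂→142, O₃→174. Ranked high→low: 286, 284, 174, 142, 135. Second-highest sub-index = 284.

284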